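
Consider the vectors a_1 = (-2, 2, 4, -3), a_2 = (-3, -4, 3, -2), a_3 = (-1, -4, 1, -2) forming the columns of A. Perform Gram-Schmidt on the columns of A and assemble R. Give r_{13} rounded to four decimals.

r_{13} = 0.6963

e_1 = a_1/‖a_1‖ = (-2, 2, 4, -3)/5.7446 = (-0.3482, 0.3482, 0.6963, -0.5222).
r_{13} = e_1·a_3 = 0.6963.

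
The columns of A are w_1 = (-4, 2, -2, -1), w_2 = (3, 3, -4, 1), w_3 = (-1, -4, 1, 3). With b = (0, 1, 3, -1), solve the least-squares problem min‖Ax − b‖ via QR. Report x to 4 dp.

x = (-0.3026, -0.5361, -0.5667)

w_1 = (-4, 2, -2, -1); ‖w_1‖ = 5.0000, so q_1 = (-0.8000, 0.4000, -0.4000, -0.2000).
q_1·w_2 = (-0.8000)·3 + 0.4000·3 + (-0.4000)·(-4) + (-0.2000)·1 = 0.2000.
u_2 = w_2 − 0.2000·q_1 = (3.1600, 2.9200, -3.9200, 1.0400).
‖u_2‖ = 5.9127, so q_2 = (0.5344, 0.4939, -0.6630, 0.1759).
q_1·w_3 = (-0.8000)·(-1) + 0.4000·(-4) + (-0.4000)·1 + (-0.2000)·3 = -1.8000; q_2·w_3 = 0.5344·(-1) + 0.4939·(-4) + (-0.6630)·1 + 0.1759·3 = -2.6452.
u_3 = w_3 + 1.8000·q_1 + 2.6452·q_2 = (-1.0263, -1.9737, -1.4737, 3.1053).
‖u_3‖ = 4.0943, so q_3 = (-0.2507, -0.4821, -0.3599, 0.7584).
Qᵀb = (-0.6000, -1.6710, -2.3203).
Back-substitute: x_3 = -2.3203/4.0943 = -0.5667.
x_2 = (-1.6710 + 2.6452·(-0.5667))/5.9127 = -0.5361.
x_1 = (-0.6000 − 0.2000·(-0.5361) + 1.8000·(-0.5667))/5.0000 = -0.3026.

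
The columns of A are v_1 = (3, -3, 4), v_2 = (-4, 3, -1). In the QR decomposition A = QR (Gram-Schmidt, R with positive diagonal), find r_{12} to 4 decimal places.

r_{12} = -4.2875

v_1 = (3, -3, 4); ‖v_1‖ = 5.8310, so q_1 = (0.5145, -0.5145, 0.6860).
r_{12} = q_1·v_2 = -4.2875.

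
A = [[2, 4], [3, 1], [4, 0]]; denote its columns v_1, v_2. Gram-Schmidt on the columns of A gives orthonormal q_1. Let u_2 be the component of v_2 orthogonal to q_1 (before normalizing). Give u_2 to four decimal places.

u_2 = (3.2414, -0.1379, -1.5172)

q_1 = v_1/‖v_1‖ = (2, 3, 4)/5.3852 = (0.3714, 0.5571, 0.7428).
r_{12} = q_1·v_2 = 2.0426.
u_2 = v_2 − 2.0426·q_1 = (3.2414, -0.1379, -1.5172).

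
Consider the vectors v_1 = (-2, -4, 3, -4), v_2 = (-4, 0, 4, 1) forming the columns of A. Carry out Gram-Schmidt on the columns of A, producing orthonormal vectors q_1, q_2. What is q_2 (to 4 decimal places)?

q_2 = (-0.6293, 0.2721, 0.5613, 0.4635)

v_1 = (-2, -4, 3, -4); ‖v_1‖ = 6.7082, so q_1 = (-0.2981, -0.5963, 0.4472, -0.5963).
q_1·v_2 = (-0.2981)·(-4) + (-0.5963)·0 + 0.4472·4 + (-0.5963)·1 = 2.3851.
u_2 = v_2 − 2.3851·q_1 = (-3.2889, 1.4222, 2.9333, 2.4222).
‖u_2‖ = 5.2260, so q_2 = (-0.6293, 0.2721, 0.5613, 0.4635).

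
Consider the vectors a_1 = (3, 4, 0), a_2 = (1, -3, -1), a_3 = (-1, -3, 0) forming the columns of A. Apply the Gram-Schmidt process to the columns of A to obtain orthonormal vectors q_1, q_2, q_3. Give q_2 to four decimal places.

q_2 = (0.7467, -0.5600, -0.3590)

a_1 = (3, 4, 0); ‖a_1‖ = 5.0000, so q_1 = (0.6000, 0.8000, 0.0000).
q_1·a_2 = 0.6000·1 + 0.8000·(-3) + 0.0000·(-1) = -1.8000.
u_2 = a_2 + 1.8000·q_1 = (2.0800, -1.5600, -1.0000).
‖u_2‖ = 2.7857, so q_2 = (0.7467, -0.5600, -0.3590).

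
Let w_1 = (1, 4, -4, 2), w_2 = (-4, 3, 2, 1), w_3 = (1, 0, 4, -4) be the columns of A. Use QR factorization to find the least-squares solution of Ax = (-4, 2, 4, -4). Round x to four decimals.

w_1 = (1, 4, -4, 2); ‖w_1‖ = 6.0828, so e_1 = (0.1644, 0.6576, -0.6576, 0.3288).
e_1·w_2 = 0.1644·(-4) + 0.6576·3 + (-0.6576)·2 + 0.3288·1 = 0.3288.
u_2 = w_2 − 0.3288·e_1 = (-4.0541, 2.7838, 2.2162, 0.8919).
‖u_2‖ = 5.4673, so e_2 = (-0.7415, 0.5092, 0.4054, 0.1631).
e_1·w_3 = 0.1644·1 + 0.6576·0 + (-0.6576)·4 + 0.3288·(-4) = -3.7812; e_2·w_3 = (-0.7415)·1 + 0.5092·0 + 0.4054·4 + 0.1631·(-4) = 0.2274.
u_3 = w_3 + 3.7812·e_1 − 0.2274·e_2 = (1.7902, 2.3707, 1.4213, -2.7939).
‖u_3‖ = 4.3187, so e_3 = (0.4145, 0.5489, 0.3291, -0.6469).
Qᵀb = (-3.2880, 4.9532, 3.3439).
Back-substitute: x_3 = 3.3439/4.3187 = 0.7743.
x_2 = (4.9532 − 0.2274·0.7743)/5.4673 = 0.8738.
x_1 = (-3.2880 − 0.3288·0.8738 + 3.7812·0.7743)/6.0828 = -0.1065.

x = (-0.1065, 0.8738, 0.7743)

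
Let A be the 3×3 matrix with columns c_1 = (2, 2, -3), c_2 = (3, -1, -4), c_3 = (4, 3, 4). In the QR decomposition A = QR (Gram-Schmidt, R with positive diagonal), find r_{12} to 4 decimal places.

r_{12} = 3.8806

c_1 = (2, 2, -3); ‖c_1‖ = 4.1231, so e_1 = (0.4851, 0.4851, -0.7276).
r_{12} = e_1·c_2 = 3.8806.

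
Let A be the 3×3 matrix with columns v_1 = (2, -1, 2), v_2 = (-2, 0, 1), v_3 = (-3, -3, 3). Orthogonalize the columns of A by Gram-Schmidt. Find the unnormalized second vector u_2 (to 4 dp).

v_1 = (2, -1, 2); ‖v_1‖ = 3.0000, so q_1 = (0.6667, -0.3333, 0.6667).
q_1·v_2 = 0.6667·(-2) + (-0.3333)·0 + 0.6667·1 = -0.6667.
u_2 = v_2 + 0.6667·q_1 = (-1.5556, -0.2222, 1.4444).

u_2 = (-1.5556, -0.2222, 1.4444)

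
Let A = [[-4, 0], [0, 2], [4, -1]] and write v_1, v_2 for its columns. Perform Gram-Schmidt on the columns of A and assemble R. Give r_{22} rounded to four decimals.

e_1 = v_1/‖v_1‖ = (-4, 0, 4)/5.6569 = (-0.7071, 0.0000, 0.7071).
r_{12} = e_1·v_2 = -0.7071.
u_2 = v_2 + 0.7071·e_1 = (-0.5000, 2.0000, -0.5000).
r_{22} = ‖u_2‖ = 2.1213.

r_{22} = 2.1213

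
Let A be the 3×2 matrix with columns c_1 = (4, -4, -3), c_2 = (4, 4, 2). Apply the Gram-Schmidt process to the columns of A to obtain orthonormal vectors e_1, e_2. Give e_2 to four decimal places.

e_2 = (0.7737, 0.5762, 0.2634)

c_1 = (4, -4, -3); ‖c_1‖ = 6.4031, so e_1 = (0.6247, -0.6247, -0.4685).
e_1·c_2 = 0.6247·4 + (-0.6247)·4 + (-0.4685)·2 = -0.9370.
u_2 = c_2 + 0.9370·e_1 = (4.5854, 3.4146, 1.5610).
‖u_2‖ = 5.9264, so e_2 = (0.7737, 0.5762, 0.2634).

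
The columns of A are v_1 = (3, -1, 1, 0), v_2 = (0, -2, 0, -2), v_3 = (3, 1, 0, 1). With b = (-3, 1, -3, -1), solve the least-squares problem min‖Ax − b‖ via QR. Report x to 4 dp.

e_1 = v_1/‖v_1‖ = (3, -1, 1, 0)/3.3166 = (0.9045, -0.3015, 0.3015, 0.0000).
r_{12} = e_1·v_2 = 0.6030.
u_2 = v_2 − 0.6030·e_1 = (-0.5455, -1.8182, -0.1818, -2.0000).
‖u_2‖ = 2.7634, so e_2 = (-0.1974, -0.6580, -0.0658, -0.7237).
r_{13} = e_1·v_3 = 2.4121; r_{23} = e_2·v_3 = -1.9739.
u_3 = v_3 − 2.4121·e_1 + 1.9739·e_2 = (0.4286, 0.4286, -0.8571, -0.4286).
‖u_3‖ = 1.1339, so e_3 = (0.3780, 0.3780, -0.7559, -0.3780).
Qᵀb = (-3.9196, 0.8553, 1.8898).
Back-substitute: x_3 = 1.8898/1.1339 = 1.6667.
x_2 = (0.8553 + 1.9739·1.6667)/2.7634 = 1.5000.
x_1 = (-3.9196 − 0.6030·1.5000 − 2.4121·1.6667)/3.3166 = -2.6667.

x = (-2.6667, 1.5000, 1.6667)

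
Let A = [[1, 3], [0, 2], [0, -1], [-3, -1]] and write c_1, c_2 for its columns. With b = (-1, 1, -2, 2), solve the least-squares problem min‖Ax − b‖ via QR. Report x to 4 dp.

c_1 = (1, 0, 0, -3); ‖c_1‖ = 3.1623, so q_1 = (0.3162, 0.0000, 0.0000, -0.9487).
q_1·c_2 = 0.3162·3 + 0.0000·2 + 0.0000·(-1) + (-0.9487)·(-1) = 1.8974.
u_2 = c_2 − 1.8974·q_1 = (2.4000, 2.0000, -1.0000, 0.8000).
‖u_2‖ = 3.3764, so q_2 = (0.7108, 0.5923, -0.2962, 0.2369).
Qᵀb = (-2.2136, 0.9478).
Back-substitute: x_2 = 0.9478/3.3764 = 0.2807.
x_1 = (-2.2136 − 1.8974·0.2807)/3.1623 = -0.8684.

x = (-0.8684, 0.2807)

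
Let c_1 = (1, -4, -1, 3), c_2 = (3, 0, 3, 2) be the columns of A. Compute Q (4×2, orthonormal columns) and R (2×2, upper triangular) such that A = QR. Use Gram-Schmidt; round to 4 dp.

Q = [[0.1925, 0.6110], [-0.7698, 0.1955], [-0.1925, 0.7088], [0.5774, 0.2933]], R = [[5.1962, 1.1547], [0.0000, 4.5461]]

e_1 = c_1/‖c_1‖ = (1, -4, -1, 3)/5.1962 = (0.1925, -0.7698, -0.1925, 0.5774).
r_{12} = e_1·c_2 = 1.1547.
u_2 = c_2 − 1.1547·e_1 = (2.7778, 0.8889, 3.2222, 1.3333).
‖u_2‖ = 4.5461, so e_2 = (0.6110, 0.1955, 0.7088, 0.2933).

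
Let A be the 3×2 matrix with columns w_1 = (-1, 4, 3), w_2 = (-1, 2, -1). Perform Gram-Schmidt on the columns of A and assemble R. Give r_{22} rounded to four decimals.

w_1 = (-1, 4, 3); ‖w_1‖ = 5.0990, so q_1 = (-0.1961, 0.7845, 0.5883).
q_1·w_2 = (-0.1961)·(-1) + 0.7845·2 + 0.5883·(-1) = 1.1767.
u_2 = w_2 − 1.1767·q_1 = (-0.7692, 1.0769, -1.6923).
r_{22} = ‖u_2‖ = 2.1483.

r_{22} = 2.1483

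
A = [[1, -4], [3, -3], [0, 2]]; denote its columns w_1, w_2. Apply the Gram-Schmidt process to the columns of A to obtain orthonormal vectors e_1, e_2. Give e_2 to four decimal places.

w_1 = (1, 3, 0); ‖w_1‖ = 3.1623, so e_1 = (0.3162, 0.9487, 0.0000).
e_1·w_2 = 0.3162·(-4) + 0.9487·(-3) + 0.0000·2 = -4.1110.
u_2 = w_2 + 4.1110·e_1 = (-2.7000, 0.9000, 2.0000).
‖u_2‖ = 3.4785, so e_2 = (-0.7762, 0.2587, 0.5750).

e_2 = (-0.7762, 0.2587, 0.5750)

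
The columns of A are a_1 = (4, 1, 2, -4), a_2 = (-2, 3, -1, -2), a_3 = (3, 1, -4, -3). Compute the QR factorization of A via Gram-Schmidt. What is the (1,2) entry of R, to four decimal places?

q_1 = a_1/‖a_1‖ = (4, 1, 2, -4)/6.0828 = (0.6576, 0.1644, 0.3288, -0.6576).
r_{12} = q_1·a_2 = 0.1644.

r_{12} = 0.1644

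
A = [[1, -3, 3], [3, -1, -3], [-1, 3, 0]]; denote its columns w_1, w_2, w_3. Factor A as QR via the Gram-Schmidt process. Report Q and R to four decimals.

w_1 = (1, 3, -1); ‖w_1‖ = 3.3166, so e_1 = (0.3015, 0.9045, -0.3015).
e_1·w_2 = 0.3015·(-3) + 0.9045·(-1) + (-0.3015)·3 = -2.7136.
u_2 = w_2 + 2.7136·e_1 = (-2.1818, 1.4545, 2.1818).
‖u_2‖ = 3.4112, so e_2 = (-0.6396, 0.4264, 0.6396).
e_1·w_3 = 0.3015·3 + 0.9045·(-3) + (-0.3015)·0 = -1.8091; e_2·w_3 = (-0.6396)·3 + 0.4264·(-3) + 0.6396·0 = -3.1980.
u_3 = w_3 + 1.8091·e_1 + 3.1980·e_2 = (1.5000, 0.0000, 1.5000).
‖u_3‖ = 2.1213, so e_3 = (0.7071, 0.0000, 0.7071).

Q = [[0.3015, -0.6396, 0.7071], [0.9045, 0.4264, 0.0000], [-0.3015, 0.6396, 0.7071]], R = [[3.3166, -2.7136, -1.8091], [0.0000, 3.4112, -3.1980], [0.0000, 0.0000, 2.1213]]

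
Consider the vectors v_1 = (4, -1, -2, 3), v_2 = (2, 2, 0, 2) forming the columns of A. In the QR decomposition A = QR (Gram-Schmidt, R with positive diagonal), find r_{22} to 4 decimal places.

r_{22} = 2.6833

q_1 = v_1/‖v_1‖ = (4, -1, -2, 3)/5.4772 = (0.7303, -0.1826, -0.3651, 0.5477).
r_{12} = q_1·v_2 = 2.1909.
u_2 = v_2 − 2.1909·q_1 = (0.4000, 2.4000, 0.8000, 0.8000).
r_{22} = ‖u_2‖ = 2.6833.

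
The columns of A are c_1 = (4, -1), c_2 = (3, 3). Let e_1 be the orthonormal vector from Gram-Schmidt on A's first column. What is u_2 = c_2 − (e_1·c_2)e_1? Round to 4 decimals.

e_1 = c_1/‖c_1‖ = (4, -1)/4.1231 = (0.9701, -0.2425).
r_{12} = e_1·c_2 = 2.1828.
u_2 = c_2 − 2.1828·e_1 = (0.8824, 3.5294).

u_2 = (0.8824, 3.5294)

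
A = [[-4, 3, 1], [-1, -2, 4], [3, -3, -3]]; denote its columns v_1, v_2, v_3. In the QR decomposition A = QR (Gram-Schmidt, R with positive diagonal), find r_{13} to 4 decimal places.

r_{13} = -3.3340

q_1 = v_1/‖v_1‖ = (-4, -1, 3)/5.0990 = (-0.7845, -0.1961, 0.5883).
r_{13} = q_1·v_3 = -3.3340.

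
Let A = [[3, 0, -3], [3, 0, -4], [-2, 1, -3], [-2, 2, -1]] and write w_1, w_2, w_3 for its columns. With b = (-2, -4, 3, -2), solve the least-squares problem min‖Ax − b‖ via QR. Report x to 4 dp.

w_1 = (3, 3, -2, -2); ‖w_1‖ = 5.0990, so e_1 = (0.5883, 0.5883, -0.3922, -0.3922).
e_1·w_2 = 0.5883·0 + 0.5883·0 + (-0.3922)·1 + (-0.3922)·2 = -1.1767.
u_2 = w_2 + 1.1767·e_1 = (0.6923, 0.6923, 0.5385, 1.5385).
‖u_2‖ = 1.9014, so e_2 = (0.3641, 0.3641, 0.2832, 0.8091).
e_1·w_3 = 0.5883·(-3) + 0.5883·(-4) + (-0.3922)·(-3) + (-0.3922)·(-1) = -2.5495; e_2·w_3 = 0.3641·(-3) + 0.3641·(-4) + 0.2832·(-3) + 0.8091·(-1) = -4.2074.
u_3 = w_3 + 2.5495·e_1 + 4.2074·e_2 = (0.0319, -0.9681, -2.8085, 1.4043).
‖u_3‖ = 3.2860, so e_3 = (0.0097, -0.2946, -0.8547, 0.4273).
Qᵀb = (-3.9223, -2.9533, -2.2597).
Back-substitute: x_3 = -2.2597/3.2860 = -0.6877.
x_2 = (-2.9533 + 4.2074·(-0.6877))/1.9014 = -3.0749.
x_1 = (-3.9223 + 1.1767·(-3.0749) + 2.5495·(-0.6877))/5.0990 = -1.8227.

x = (-1.8227, -3.0749, -0.6877)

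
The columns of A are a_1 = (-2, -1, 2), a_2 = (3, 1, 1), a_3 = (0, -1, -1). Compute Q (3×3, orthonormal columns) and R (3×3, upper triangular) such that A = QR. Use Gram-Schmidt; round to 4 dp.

q_1 = a_1/‖a_1‖ = (-2, -1, 2)/3.0000 = (-0.6667, -0.3333, 0.6667).
r_{12} = q_1·a_2 = -1.6667.
u_2 = a_2 + 1.6667·q_1 = (1.8889, 0.4444, 2.1111).
‖u_2‖ = 2.8674, so q_2 = (0.6587, 0.1550, 0.7362).
r_{13} = q_1·a_3 = -0.3333; r_{23} = q_2·a_3 = -0.8912.
u_3 = a_3 + 0.3333·q_1 + 0.8912·q_2 = (0.3649, -0.9730, -0.1216).
‖u_3‖ = 1.0462, so q_3 = (0.3487, -0.9300, -0.1162).

Q = [[-0.6667, 0.6587, 0.3487], [-0.3333, 0.1550, -0.9300], [0.6667, 0.7362, -0.1162]], R = [[3.0000, -1.6667, -0.3333], [0.0000, 2.8674, -0.8912], [0.0000, 0.0000, 1.0462]]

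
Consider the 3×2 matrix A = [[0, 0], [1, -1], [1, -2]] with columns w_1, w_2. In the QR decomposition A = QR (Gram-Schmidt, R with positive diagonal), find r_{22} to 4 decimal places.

w_1 = (0, 1, 1); ‖w_1‖ = 1.4142, so q_1 = (0.0000, 0.7071, 0.7071).
q_1·w_2 = 0.0000·0 + 0.7071·(-1) + 0.7071·(-2) = -2.1213.
u_2 = w_2 + 2.1213·q_1 = (0.0000, 0.5000, -0.5000).
r_{22} = ‖u_2‖ = 0.7071.

r_{22} = 0.7071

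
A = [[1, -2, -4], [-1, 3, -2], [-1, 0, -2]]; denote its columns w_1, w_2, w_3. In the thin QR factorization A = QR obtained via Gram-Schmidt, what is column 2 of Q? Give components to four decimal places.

q_2 = (-0.1543, 0.6172, -0.7715)

w_1 = (1, -1, -1); ‖w_1‖ = 1.7321, so q_1 = (0.5774, -0.5774, -0.5774).
q_1·w_2 = 0.5774·(-2) + (-0.5774)·3 + (-0.5774)·0 = -2.8868.
u_2 = w_2 + 2.8868·q_1 = (-0.3333, 1.3333, -1.6667).
‖u_2‖ = 2.1602, so q_2 = (-0.1543, 0.6172, -0.7715).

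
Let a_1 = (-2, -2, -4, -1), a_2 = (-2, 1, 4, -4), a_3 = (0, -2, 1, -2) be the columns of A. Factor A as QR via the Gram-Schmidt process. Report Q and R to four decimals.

Q = [[-0.4000, -0.4874, 0.4673], [-0.4000, 0.0348, -0.8273], [-0.8000, 0.4178, 0.2321], [-0.2000, -0.7659, -0.2084]], R = [[5.0000, -2.0000, 0.4000], [0.0000, 5.7446, 1.8800], [0.0000, 0.0000, 2.3034]]

a_1 = (-2, -2, -4, -1); ‖a_1‖ = 5.0000, so q_1 = (-0.4000, -0.4000, -0.8000, -0.2000).
q_1·a_2 = (-0.4000)·(-2) + (-0.4000)·1 + (-0.8000)·4 + (-0.2000)·(-4) = -2.0000.
u_2 = a_2 + 2.0000·q_1 = (-2.8000, 0.2000, 2.4000, -4.4000).
‖u_2‖ = 5.7446, so q_2 = (-0.4874, 0.0348, 0.4178, -0.7659).
q_1·a_3 = (-0.4000)·0 + (-0.4000)·(-2) + (-0.8000)·1 + (-0.2000)·(-2) = 0.4000; q_2·a_3 = (-0.4874)·0 + 0.0348·(-2) + 0.4178·1 + (-0.7659)·(-2) = 1.8800.
u_3 = a_3 − 0.4000·q_1 − 1.8800·q_2 = (1.0764, -1.9055, 0.5345, -0.4800).
‖u_3‖ = 2.3034, so q_3 = (0.4673, -0.8273, 0.2321, -0.2084).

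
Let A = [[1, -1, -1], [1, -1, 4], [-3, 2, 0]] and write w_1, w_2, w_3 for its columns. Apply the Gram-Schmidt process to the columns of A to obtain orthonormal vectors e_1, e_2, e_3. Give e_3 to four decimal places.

e_3 = (-0.7071, 0.7071, 0.0000)

w_1 = (1, 1, -3); ‖w_1‖ = 3.3166, so e_1 = (0.3015, 0.3015, -0.9045).
e_1·w_2 = 0.3015·(-1) + 0.3015·(-1) + (-0.9045)·2 = -2.4121.
u_2 = w_2 + 2.4121·e_1 = (-0.2727, -0.2727, -0.1818).
‖u_2‖ = 0.4264, so e_2 = (-0.6396, -0.6396, -0.4264).
e_1·w_3 = 0.3015·(-1) + 0.3015·4 + (-0.9045)·0 = 0.9045; e_2·w_3 = (-0.6396)·(-1) + (-0.6396)·4 + (-0.4264)·0 = -1.9188.
u_3 = w_3 − 0.9045·e_1 + 1.9188·e_2 = (-2.5000, 2.5000, 0.0000).
‖u_3‖ = 3.5355, so e_3 = (-0.7071, 0.7071, 0.0000).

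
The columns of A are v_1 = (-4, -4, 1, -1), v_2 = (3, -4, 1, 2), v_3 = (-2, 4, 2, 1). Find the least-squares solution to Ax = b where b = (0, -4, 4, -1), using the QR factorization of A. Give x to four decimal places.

x = (0.6246, 0.7508, 0.3555)

q_1 = v_1/‖v_1‖ = (-4, -4, 1, -1)/5.8310 = (-0.6860, -0.6860, 0.1715, -0.1715).
r_{12} = q_1·v_2 = 0.5145.
u_2 = v_2 − 0.5145·q_1 = (3.3529, -3.6471, 0.9118, 2.0882).
‖u_2‖ = 5.4530, so q_2 = (0.6149, -0.6688, 0.1672, 0.3830).
r_{13} = q_1·v_3 = -1.2005; r_{23} = q_2·v_3 = -3.1877.
u_3 = v_3 + 1.2005·q_1 + 3.1877·q_2 = (-0.8635, 1.0445, 2.7389, 2.0148).
‖u_3‖ = 3.6603, so q_3 = (-0.2359, 0.2854, 0.7483, 0.5505).
Qᵀb = (3.6015, 2.9611, 1.3012).
Back-substitute: x_3 = 1.3012/3.6603 = 0.3555.
x_2 = (2.9611 + 3.1877·0.3555)/5.4530 = 0.7508.
x_1 = (3.6015 − 0.5145·0.7508 + 1.2005·0.3555)/5.8310 = 0.6246.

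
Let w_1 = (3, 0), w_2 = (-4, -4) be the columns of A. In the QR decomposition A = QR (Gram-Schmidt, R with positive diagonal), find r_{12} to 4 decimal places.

r_{12} = -4.0000

e_1 = w_1/‖w_1‖ = (3, 0)/3.0000 = (1.0000, 0.0000).
r_{12} = e_1·w_2 = -4.0000.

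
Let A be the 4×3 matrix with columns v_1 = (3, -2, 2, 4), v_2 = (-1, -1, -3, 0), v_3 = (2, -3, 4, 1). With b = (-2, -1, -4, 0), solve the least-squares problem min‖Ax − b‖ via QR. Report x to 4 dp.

x = (-0.0499, 1.2713, -0.0606)

v_1 = (3, -2, 2, 4); ‖v_1‖ = 5.7446, so e_1 = (0.5222, -0.3482, 0.3482, 0.6963).
e_1·v_2 = 0.5222·(-1) + (-0.3482)·(-1) + 0.3482·(-3) + 0.6963·0 = -1.2185.
u_2 = v_2 + 1.2185·e_1 = (-0.3636, -1.4242, -2.5758, 0.8485).
‖u_2‖ = 3.0847, so e_2 = (-0.1179, -0.4617, -0.8350, 0.2751).
e_1·v_3 = 0.5222·2 + (-0.3482)·(-3) + 0.3482·4 + 0.6963·1 = 4.1779; e_2·v_3 = (-0.1179)·2 + (-0.4617)·(-3) + (-0.8350)·4 + 0.2751·1 = -1.9156.
u_3 = v_3 − 4.1779·e_1 + 1.9156·e_2 = (-0.4076, -2.4299, 0.9459, -1.3822).
‖u_3‖ = 2.9792, so e_3 = (-0.1368, -0.8156, 0.3175, -0.4639).
Qᵀb = (-2.0889, 4.0376, -0.1807).
Back-substitute: x_3 = -0.1807/2.9792 = -0.0606.
x_2 = (4.0376 + 1.9156·(-0.0606))/3.0847 = 1.2713.
x_1 = (-2.0889 + 1.2185·1.2713 − 4.1779·(-0.0606))/5.7446 = -0.0499.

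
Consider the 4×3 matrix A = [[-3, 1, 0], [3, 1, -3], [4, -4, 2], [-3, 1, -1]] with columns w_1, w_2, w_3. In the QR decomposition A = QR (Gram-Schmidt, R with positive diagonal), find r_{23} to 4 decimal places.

r_{23} = -3.4136

w_1 = (-3, 3, 4, -3); ‖w_1‖ = 6.5574, so q_1 = (-0.4575, 0.4575, 0.6100, -0.4575).
q_1·w_2 = (-0.4575)·1 + 0.4575·1 + 0.6100·(-4) + (-0.4575)·1 = -2.8975.
u_2 = w_2 + 2.8975·q_1 = (-0.3256, 2.3256, -2.2326, -0.3256).
‖u_2‖ = 3.2565, so q_2 = (-0.1000, 0.7141, -0.6856, -0.1000).
r_{23} = q_2·w_3 = -3.4136.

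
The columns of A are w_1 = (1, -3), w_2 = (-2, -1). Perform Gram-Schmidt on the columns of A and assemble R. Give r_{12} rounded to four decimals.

w_1 = (1, -3); ‖w_1‖ = 3.1623, so q_1 = (0.3162, -0.9487).
r_{12} = q_1·w_2 = 0.3162.

r_{12} = 0.3162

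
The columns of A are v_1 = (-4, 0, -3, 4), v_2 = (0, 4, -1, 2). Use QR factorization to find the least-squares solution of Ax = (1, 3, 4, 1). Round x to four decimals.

v_1 = (-4, 0, -3, 4); ‖v_1‖ = 6.4031, so e_1 = (-0.6247, 0.0000, -0.4685, 0.6247).
e_1·v_2 = (-0.6247)·0 + 0.0000·4 + (-0.4685)·(-1) + 0.6247·2 = 1.7179.
u_2 = v_2 − 1.7179·e_1 = (1.0732, 4.0000, -0.1951, 0.9268).
‖u_2‖ = 4.2484, so e_2 = (0.2526, 0.9415, -0.0459, 0.2182).
Qᵀb = (-1.8741, 3.1117).
Back-substitute: x_2 = 3.1117/4.2484 = 0.7324.
x_1 = (-1.8741 − 1.7179·0.7324)/6.4031 = -0.4892.

x = (-0.4892, 0.7324)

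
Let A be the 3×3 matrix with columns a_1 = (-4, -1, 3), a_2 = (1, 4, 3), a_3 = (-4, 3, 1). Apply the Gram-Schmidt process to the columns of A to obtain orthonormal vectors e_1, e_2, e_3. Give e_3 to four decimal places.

e_3 = (-0.5774, 0.5774, -0.5774)

e_1 = a_1/‖a_1‖ = (-4, -1, 3)/5.0990 = (-0.7845, -0.1961, 0.5883).
r_{12} = e_1·a_2 = 0.1961.
u_2 = a_2 − 0.1961·e_1 = (1.1538, 4.0385, 2.8846).
‖u_2‖ = 5.0952, so e_2 = (0.2265, 0.7926, 0.5661).
r_{13} = e_1·a_3 = 3.1379; r_{23} = e_2·a_3 = 2.0381.
u_3 = a_3 − 3.1379·e_1 − 2.0381·e_2 = (-2.0000, 2.0000, -2.0000).
‖u_3‖ = 3.4641, so e_3 = (-0.5774, 0.5774, -0.5774).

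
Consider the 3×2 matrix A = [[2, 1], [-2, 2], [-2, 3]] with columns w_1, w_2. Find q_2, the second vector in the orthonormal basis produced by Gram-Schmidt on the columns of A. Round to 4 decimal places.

w_1 = (2, -2, -2); ‖w_1‖ = 3.4641, so q_1 = (0.5774, -0.5774, -0.5774).
q_1·w_2 = 0.5774·1 + (-0.5774)·2 + (-0.5774)·3 = -2.3094.
u_2 = w_2 + 2.3094·q_1 = (2.3333, 0.6667, 1.6667).
‖u_2‖ = 2.9439, so q_2 = (0.7926, 0.2265, 0.5661).

q_2 = (0.7926, 0.2265, 0.5661)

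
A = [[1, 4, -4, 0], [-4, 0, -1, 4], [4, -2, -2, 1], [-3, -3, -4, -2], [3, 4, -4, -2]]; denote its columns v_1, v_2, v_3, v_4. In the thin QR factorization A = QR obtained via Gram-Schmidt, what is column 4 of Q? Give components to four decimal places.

q_4 = (0.1497, 0.7153, 0.5202, -0.3994, -0.1891)

v_1 = (1, -4, 4, -3, 3); ‖v_1‖ = 7.1414, so q_1 = (0.1400, -0.5601, 0.5601, -0.4201, 0.4201).
q_1·v_2 = 0.1400·4 + (-0.5601)·0 + 0.5601·(-2) + (-0.4201)·(-3) + 0.4201·4 = 2.3805.
u_2 = v_2 − 2.3805·q_1 = (3.6667, 1.3333, -3.3333, -2.0000, 3.0000).
‖u_2‖ = 6.2716, so q_2 = (0.5846, 0.2126, -0.5315, -0.3189, 0.4783).
q_1·v_3 = 0.1400·(-4) + (-0.5601)·(-1) + 0.5601·(-2) + (-0.4201)·(-4) + 0.4201·(-4) = -1.1202; q_2·v_3 = 0.5846·(-4) + 0.2126·(-1) + (-0.5315)·(-2) + (-0.3189)·(-4) + 0.4783·(-4) = -2.1260.
u_3 = v_3 + 1.1202·q_1 + 2.1260·q_2 = (-2.6002, -1.1755, -2.5025, -5.1486, -2.5125).
‖u_3‖ = 6.8721, so q_3 = (-0.3784, -0.1711, -0.3642, -0.7492, -0.3656).
q_1·v_4 = 0.1400·0 + (-0.5601)·4 + 0.5601·1 + (-0.4201)·(-2) + 0.4201·(-2) = -1.6803; q_2·v_4 = 0.5846·0 + 0.2126·4 + (-0.5315)·1 + (-0.3189)·(-2) + 0.4783·(-2) = 0.0000; q_3·v_4 = (-0.3784)·0 + (-0.1711)·4 + (-0.3642)·1 + (-0.7492)·(-2) + (-0.3656)·(-2) = 1.1813.
u_4 = v_4 + 1.6803·q_1 + 0.0000·q_2 − 1.1813·q_3 = (0.6822, 3.2609, 2.3713, -1.8209, -0.8622).
‖u_4‖ = 4.5586, so q_4 = (0.1497, 0.7153, 0.5202, -0.3994, -0.1891).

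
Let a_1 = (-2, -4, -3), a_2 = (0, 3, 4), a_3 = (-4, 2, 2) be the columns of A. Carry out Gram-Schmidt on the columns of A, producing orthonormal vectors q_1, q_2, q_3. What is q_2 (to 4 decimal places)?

q_2 = (-0.7302, -0.1369, 0.6694)

a_1 = (-2, -4, -3); ‖a_1‖ = 5.3852, so q_1 = (-0.3714, -0.7428, -0.5571).
q_1·a_2 = (-0.3714)·0 + (-0.7428)·3 + (-0.5571)·4 = -4.4567.
u_2 = a_2 + 4.4567·q_1 = (-1.6552, -0.3103, 1.5172).
‖u_2‖ = 2.2667, so q_2 = (-0.7302, -0.1369, 0.6694).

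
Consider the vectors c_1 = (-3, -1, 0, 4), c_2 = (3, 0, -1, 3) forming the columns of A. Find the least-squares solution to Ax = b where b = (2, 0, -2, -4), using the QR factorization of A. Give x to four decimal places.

x = (-0.8371, -0.0784)

e_1 = c_1/‖c_1‖ = (-3, -1, 0, 4)/5.0990 = (-0.5883, -0.1961, 0.0000, 0.7845).
r_{12} = e_1·c_2 = 0.5883.
u_2 = c_2 − 0.5883·e_1 = (3.3462, 0.1154, -1.0000, 2.5385).
‖u_2‖ = 4.3190, so e_2 = (0.7748, 0.0267, -0.2315, 0.5877).
Qᵀb = (-4.3146, -0.3384).
Back-substitute: x_2 = -0.3384/4.3190 = -0.0784.
x_1 = (-4.3146 − 0.5883·(-0.0784))/5.0990 = -0.8371.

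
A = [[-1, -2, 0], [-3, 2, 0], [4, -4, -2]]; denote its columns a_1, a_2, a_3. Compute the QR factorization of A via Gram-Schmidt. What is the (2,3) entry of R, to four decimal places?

a_1 = (-1, -3, 4); ‖a_1‖ = 5.0990, so q_1 = (-0.1961, -0.5883, 0.7845).
q_1·a_2 = (-0.1961)·(-2) + (-0.5883)·2 + 0.7845·(-4) = -3.9223.
u_2 = a_2 + 3.9223·q_1 = (-2.7692, -0.3077, -0.9231).
‖u_2‖ = 2.9352, so q_2 = (-0.9435, -0.1048, -0.3145).
r_{23} = q_2·a_3 = 0.6290.

r_{23} = 0.6290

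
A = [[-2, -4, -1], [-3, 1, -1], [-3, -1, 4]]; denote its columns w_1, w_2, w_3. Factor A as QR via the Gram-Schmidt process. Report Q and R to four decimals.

w_1 = (-2, -3, -3); ‖w_1‖ = 4.6904, so e_1 = (-0.4264, -0.6396, -0.6396).
e_1·w_2 = (-0.4264)·(-4) + (-0.6396)·1 + (-0.6396)·(-1) = 1.7056.
u_2 = w_2 − 1.7056·e_1 = (-3.2727, 2.0909, 0.0909).
‖u_2‖ = 3.8847, so e_2 = (-0.8425, 0.5382, 0.0234).
e_1·w_3 = (-0.4264)·(-1) + (-0.6396)·(-1) + (-0.6396)·4 = -1.4924; e_2·w_3 = (-0.8425)·(-1) + 0.5382·(-1) + 0.0234·4 = 0.3978.
u_3 = w_3 + 1.4924·e_1 − 0.3978·e_2 = (-1.3012, -2.1687, 3.0361).
‖u_3‖ = 3.9515, so e_3 = (-0.3293, -0.5488, 0.7683).

Q = [[-0.4264, -0.8425, -0.3293], [-0.6396, 0.5382, -0.5488], [-0.6396, 0.0234, 0.7683]], R = [[4.6904, 1.7056, -1.4924], [0.0000, 3.8847, 0.3978], [0.0000, 0.0000, 3.9515]]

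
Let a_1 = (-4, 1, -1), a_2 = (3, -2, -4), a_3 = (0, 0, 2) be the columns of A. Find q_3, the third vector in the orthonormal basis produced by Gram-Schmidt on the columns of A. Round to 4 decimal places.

q_3 = (-0.2921, -0.9249, 0.2434)

a_1 = (-4, 1, -1); ‖a_1‖ = 4.2426, so q_1 = (-0.9428, 0.2357, -0.2357).
q_1·a_2 = (-0.9428)·3 + 0.2357·(-2) + (-0.2357)·(-4) = -2.3570.
u_2 = a_2 + 2.3570·q_1 = (0.7778, -1.4444, -4.5556).
‖u_2‖ = 4.8419, so q_2 = (0.1606, -0.2983, -0.9409).
q_1·a_3 = (-0.9428)·0 + 0.2357·0 + (-0.2357)·2 = -0.4714; q_2·a_3 = 0.1606·0 + (-0.2983)·0 + (-0.9409)·2 = -1.8817.
u_3 = a_3 + 0.4714·q_1 + 1.8817·q_2 = (-0.1422, -0.4502, 0.1185).
‖u_3‖ = 0.4868, so q_3 = (-0.2921, -0.9249, 0.2434).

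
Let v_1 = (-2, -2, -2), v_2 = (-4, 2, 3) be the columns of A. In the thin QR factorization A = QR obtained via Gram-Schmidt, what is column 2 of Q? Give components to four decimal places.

e_1 = v_1/‖v_1‖ = (-2, -2, -2)/3.4641 = (-0.5774, -0.5774, -0.5774).
r_{12} = e_1·v_2 = -0.5774.
u_2 = v_2 + 0.5774·e_1 = (-4.3333, 1.6667, 2.6667).
‖u_2‖ = 5.3541, so e_2 = (-0.8093, 0.3113, 0.4981).

e_2 = (-0.8093, 0.3113, 0.4981)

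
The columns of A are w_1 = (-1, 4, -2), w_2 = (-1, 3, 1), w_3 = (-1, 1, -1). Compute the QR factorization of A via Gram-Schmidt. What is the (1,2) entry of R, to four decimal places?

r_{12} = 2.4004

q_1 = w_1/‖w_1‖ = (-1, 4, -2)/4.5826 = (-0.2182, 0.8729, -0.4364).
r_{12} = q_1·w_2 = 2.4004.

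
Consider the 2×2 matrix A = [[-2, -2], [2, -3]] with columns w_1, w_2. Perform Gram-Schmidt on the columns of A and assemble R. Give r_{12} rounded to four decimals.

r_{12} = -0.7071

e_1 = w_1/‖w_1‖ = (-2, 2)/2.8284 = (-0.7071, 0.7071).
r_{12} = e_1·w_2 = -0.7071.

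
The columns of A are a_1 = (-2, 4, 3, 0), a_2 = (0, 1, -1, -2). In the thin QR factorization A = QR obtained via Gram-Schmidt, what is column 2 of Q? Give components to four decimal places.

q_2 = (0.0282, 0.3530, -0.4518, -0.8189)

a_1 = (-2, 4, 3, 0); ‖a_1‖ = 5.3852, so q_1 = (-0.3714, 0.7428, 0.5571, 0.0000).
q_1·a_2 = (-0.3714)·0 + 0.7428·1 + 0.5571·(-1) + 0.0000·(-2) = 0.1857.
u_2 = a_2 − 0.1857·q_1 = (0.0690, 0.8621, -1.1034, -2.0000).
‖u_2‖ = 2.4424, so q_2 = (0.0282, 0.3530, -0.4518, -0.8189).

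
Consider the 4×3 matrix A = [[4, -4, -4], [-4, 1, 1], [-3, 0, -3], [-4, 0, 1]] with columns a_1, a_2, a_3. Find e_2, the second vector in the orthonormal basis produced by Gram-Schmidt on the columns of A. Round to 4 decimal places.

e_2 = (-0.8218, -0.1277, -0.3332, -0.4442)

a_1 = (4, -4, -3, -4); ‖a_1‖ = 7.5498, so e_1 = (0.5298, -0.5298, -0.3974, -0.5298).
e_1·a_2 = 0.5298·(-4) + (-0.5298)·1 + (-0.3974)·0 + (-0.5298)·0 = -2.6491.
u_2 = a_2 + 2.6491·e_1 = (-2.5965, -0.4035, -1.0526, -1.4035).
‖u_2‖ = 3.1595, so e_2 = (-0.8218, -0.1277, -0.3332, -0.4442).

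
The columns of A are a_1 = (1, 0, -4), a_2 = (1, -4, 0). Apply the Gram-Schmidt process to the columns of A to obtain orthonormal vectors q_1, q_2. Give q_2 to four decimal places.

a_1 = (1, 0, -4); ‖a_1‖ = 4.1231, so q_1 = (0.2425, 0.0000, -0.9701).
q_1·a_2 = 0.2425·1 + 0.0000·(-4) + (-0.9701)·0 = 0.2425.
u_2 = a_2 − 0.2425·q_1 = (0.9412, -4.0000, 0.2353).
‖u_2‖ = 4.1160, so q_2 = (0.2287, -0.9718, 0.0572).

q_2 = (0.2287, -0.9718, 0.0572)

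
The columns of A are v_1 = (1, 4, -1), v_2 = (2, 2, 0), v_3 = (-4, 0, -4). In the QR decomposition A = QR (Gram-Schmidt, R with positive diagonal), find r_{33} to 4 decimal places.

q_1 = v_1/‖v_1‖ = (1, 4, -1)/4.2426 = (0.2357, 0.9428, -0.2357).
r_{12} = q_1·v_2 = 2.3570.
u_2 = v_2 − 2.3570·q_1 = (1.4444, -0.2222, 0.5556).
‖u_2‖ = 1.5635, so q_2 = (0.9239, -0.1421, 0.3553).
r_{13} = q_1·v_3 = 0.0000; r_{23} = q_2·v_3 = -5.1168.
u_3 = v_3 + 0.0000·q_1 + 5.1168·q_2 = (0.7273, -0.7273, -2.1818).
r_{33} = ‖u_3‖ = 2.4121.

r_{33} = 2.4121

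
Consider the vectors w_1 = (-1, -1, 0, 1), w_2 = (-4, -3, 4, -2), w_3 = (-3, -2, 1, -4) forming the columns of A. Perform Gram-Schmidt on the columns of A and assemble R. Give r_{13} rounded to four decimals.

q_1 = w_1/‖w_1‖ = (-1, -1, 0, 1)/1.7321 = (-0.5774, -0.5774, 0.0000, 0.5774).
r_{13} = q_1·w_3 = 0.5774.

r_{13} = 0.5774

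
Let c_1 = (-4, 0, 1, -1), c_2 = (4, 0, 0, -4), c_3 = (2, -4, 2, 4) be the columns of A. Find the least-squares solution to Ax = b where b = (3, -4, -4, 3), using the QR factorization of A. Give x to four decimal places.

c_1 = (-4, 0, 1, -1); ‖c_1‖ = 4.2426, so e_1 = (-0.9428, 0.0000, 0.2357, -0.2357).
e_1·c_2 = (-0.9428)·4 + 0.0000·0 + 0.2357·0 + (-0.2357)·(-4) = -2.8284.
u_2 = c_2 + 2.8284·e_1 = (1.3333, 0.0000, 0.6667, -4.6667).
‖u_2‖ = 4.8990, so e_2 = (0.2722, 0.0000, 0.1361, -0.9526).
e_1·c_3 = (-0.9428)·2 + 0.0000·(-4) + 0.2357·2 + (-0.2357)·4 = -2.3570; e_2·c_3 = 0.2722·2 + 0.0000·(-4) + 0.1361·2 + (-0.9526)·4 = -2.9938.
u_3 = c_3 + 2.3570·e_1 + 2.9938·e_2 = (0.5926, -4.0000, 2.9630, 0.5926).
‖u_3‖ = 5.0479, so e_3 = (0.1174, -0.7924, 0.5870, 0.1174).
Qᵀb = (-4.4783, -2.5856, 1.5261).
Back-substitute: x_3 = 1.5261/5.0479 = 0.3023.
x_2 = (-2.5856 + 2.9938·0.3023)/4.8990 = -0.3430.
x_1 = (-4.4783 + 2.8284·(-0.3430) + 2.3570·0.3023)/4.2426 = -1.1163.

x = (-1.1163, -0.3430, 0.3023)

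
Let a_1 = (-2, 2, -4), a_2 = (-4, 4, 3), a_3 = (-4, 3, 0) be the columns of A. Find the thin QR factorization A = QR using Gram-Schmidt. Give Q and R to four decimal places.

Q = [[-0.4082, -0.5774, -0.7071], [0.4082, 0.5774, -0.7071], [-0.8165, 0.5774, 0.0000]], R = [[4.8990, 0.8165, 2.8577], [0.0000, 6.3509, 4.0415], [0.0000, 0.0000, 0.7071]]

a_1 = (-2, 2, -4); ‖a_1‖ = 4.8990, so e_1 = (-0.4082, 0.4082, -0.8165).
e_1·a_2 = (-0.4082)·(-4) + 0.4082·4 + (-0.8165)·3 = 0.8165.
u_2 = a_2 − 0.8165·e_1 = (-3.6667, 3.6667, 3.6667).
‖u_2‖ = 6.3509, so e_2 = (-0.5774, 0.5774, 0.5774).
e_1·a_3 = (-0.4082)·(-4) + 0.4082·3 + (-0.8165)·0 = 2.8577; e_2·a_3 = (-0.5774)·(-4) + 0.5774·3 + 0.5774·0 = 4.0415.
u_3 = a_3 − 2.8577·e_1 − 4.0415·e_2 = (-0.5000, -0.5000, 0.0000).
‖u_3‖ = 0.7071, so e_3 = (-0.7071, -0.7071, 0.0000).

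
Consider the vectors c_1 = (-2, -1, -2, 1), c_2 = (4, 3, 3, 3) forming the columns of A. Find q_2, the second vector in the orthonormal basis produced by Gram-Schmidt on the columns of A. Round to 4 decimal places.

q_1 = c_1/‖c_1‖ = (-2, -1, -2, 1)/3.1623 = (-0.6325, -0.3162, -0.6325, 0.3162).
r_{12} = q_1·c_2 = -4.4272.
u_2 = c_2 + 4.4272·q_1 = (1.2000, 1.6000, 0.2000, 4.4000).
‖u_2‖ = 4.8374, so q_2 = (0.2481, 0.3308, 0.0413, 0.9096).

q_2 = (0.2481, 0.3308, 0.0413, 0.9096)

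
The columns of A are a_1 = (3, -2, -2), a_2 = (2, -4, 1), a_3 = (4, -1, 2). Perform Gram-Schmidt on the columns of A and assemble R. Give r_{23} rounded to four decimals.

q_1 = a_1/‖a_1‖ = (3, -2, -2)/4.1231 = (0.7276, -0.4851, -0.4851).
r_{12} = q_1·a_2 = 2.9104.
u_2 = a_2 − 2.9104·q_1 = (-0.1176, -2.5882, 2.4118).
‖u_2‖ = 3.5397, so q_2 = (-0.0332, -0.7312, 0.6813).
r_{23} = q_2·a_3 = 1.9610.

r_{23} = 1.9610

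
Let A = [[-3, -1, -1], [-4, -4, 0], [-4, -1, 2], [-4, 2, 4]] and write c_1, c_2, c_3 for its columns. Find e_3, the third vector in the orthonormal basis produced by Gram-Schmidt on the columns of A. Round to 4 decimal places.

c_1 = (-3, -4, -4, -4); ‖c_1‖ = 7.5498, so e_1 = (-0.3974, -0.5298, -0.5298, -0.5298).
e_1·c_2 = (-0.3974)·(-1) + (-0.5298)·(-4) + (-0.5298)·(-1) + (-0.5298)·2 = 1.9868.
u_2 = c_2 − 1.9868·e_1 = (-0.2105, -2.9474, 0.0526, 3.0526).
‖u_2‖ = 4.2488, so e_2 = (-0.0495, -0.6937, 0.0124, 0.7185).
e_1·c_3 = (-0.3974)·(-1) + (-0.5298)·0 + (-0.5298)·2 + (-0.5298)·4 = -2.7815; e_2·c_3 = (-0.0495)·(-1) + (-0.6937)·0 + 0.0124·2 + 0.7185·4 = 2.9482.
u_3 = c_3 + 2.7815·e_1 − 2.9482·e_2 = (-1.9592, 0.5714, 0.4898, 0.4082).
‖u_3‖ = 2.1381, so e_3 = (-0.9163, 0.2673, 0.2291, 0.1909).

e_3 = (-0.9163, 0.2673, 0.2291, 0.1909)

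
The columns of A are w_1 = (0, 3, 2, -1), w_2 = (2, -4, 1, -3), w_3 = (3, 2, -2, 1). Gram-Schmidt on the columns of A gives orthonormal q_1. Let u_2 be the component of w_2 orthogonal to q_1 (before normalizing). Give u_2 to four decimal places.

q_1 = w_1/‖w_1‖ = (0, 3, 2, -1)/3.7417 = (0.0000, 0.8018, 0.5345, -0.2673).
r_{12} = q_1·w_2 = -1.8708.
u_2 = w_2 + 1.8708·q_1 = (2.0000, -2.5000, 2.0000, -3.5000).

u_2 = (2.0000, -2.5000, 2.0000, -3.5000)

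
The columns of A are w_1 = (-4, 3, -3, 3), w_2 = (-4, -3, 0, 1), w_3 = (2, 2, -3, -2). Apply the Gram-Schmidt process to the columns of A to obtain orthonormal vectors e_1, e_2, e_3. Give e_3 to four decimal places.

e_3 = (-0.0038, -0.1928, -0.7814, -0.5935)

w_1 = (-4, 3, -3, 3); ‖w_1‖ = 6.5574, so e_1 = (-0.6100, 0.4575, -0.4575, 0.4575).
e_1·w_2 = (-0.6100)·(-4) + 0.4575·(-3) + (-0.4575)·0 + 0.4575·1 = 1.5250.
u_2 = w_2 − 1.5250·e_1 = (-3.0698, -3.6977, 0.6977, 0.3023).
‖u_2‖ = 4.8656, so e_2 = (-0.6309, -0.7600, 0.1434, 0.0621).
e_1·w_3 = (-0.6100)·2 + 0.4575·2 + (-0.4575)·(-3) + 0.4575·(-2) = 0.1525; e_2·w_3 = (-0.6309)·2 + (-0.7600)·2 + 0.1434·(-3) + 0.0621·(-2) = -3.3362.
u_3 = w_3 − 0.1525·e_1 + 3.3362·e_2 = (-0.0118, -0.6051, -2.4519, -1.8625).
‖u_3‖ = 3.1380, so e_3 = (-0.0038, -0.1928, -0.7814, -0.5935).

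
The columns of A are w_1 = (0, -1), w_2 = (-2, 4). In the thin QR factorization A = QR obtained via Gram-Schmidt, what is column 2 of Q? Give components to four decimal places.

w_1 = (0, -1); ‖w_1‖ = 1.0000, so e_1 = (0.0000, -1.0000).
e_1·w_2 = 0.0000·(-2) + (-1.0000)·4 = -4.0000.
u_2 = w_2 + 4.0000·e_1 = (-2.0000, 0.0000).
‖u_2‖ = 2.0000, so e_2 = (-1.0000, 0.0000).

e_2 = (-1.0000, 0.0000)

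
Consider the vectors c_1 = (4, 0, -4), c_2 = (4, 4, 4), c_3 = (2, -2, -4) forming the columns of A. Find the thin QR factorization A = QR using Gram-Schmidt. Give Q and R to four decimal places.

Q = [[0.7071, 0.5774, 0.4082], [0.0000, 0.5774, -0.8165], [-0.7071, 0.5774, 0.4082]], R = [[5.6569, 0.0000, 4.2426], [0.0000, 6.9282, -2.3094], [0.0000, 0.0000, 0.8165]]

c_1 = (4, 0, -4); ‖c_1‖ = 5.6569, so e_1 = (0.7071, 0.0000, -0.7071).
e_1·c_2 = 0.7071·4 + 0.0000·4 + (-0.7071)·4 = 0.0000.
u_2 = c_2 + 0.0000·e_1 = (4.0000, 4.0000, 4.0000).
‖u_2‖ = 6.9282, so e_2 = (0.5774, 0.5774, 0.5774).
e_1·c_3 = 0.7071·2 + 0.0000·(-2) + (-0.7071)·(-4) = 4.2426; e_2·c_3 = 0.5774·2 + 0.5774·(-2) + 0.5774·(-4) = -2.3094.
u_3 = c_3 − 4.2426·e_1 + 2.3094·e_2 = (0.3333, -0.6667, 0.3333).
‖u_3‖ = 0.8165, so e_3 = (0.4082, -0.8165, 0.4082).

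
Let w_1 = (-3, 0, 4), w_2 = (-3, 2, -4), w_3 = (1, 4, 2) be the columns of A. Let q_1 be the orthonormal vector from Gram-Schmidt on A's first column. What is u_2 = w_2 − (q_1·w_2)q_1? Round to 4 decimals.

w_1 = (-3, 0, 4); ‖w_1‖ = 5.0000, so q_1 = (-0.6000, 0.0000, 0.8000).
q_1·w_2 = (-0.6000)·(-3) + 0.0000·2 + 0.8000·(-4) = -1.4000.
u_2 = w_2 + 1.4000·q_1 = (-3.8400, 2.0000, -2.8800).

u_2 = (-3.8400, 2.0000, -2.8800)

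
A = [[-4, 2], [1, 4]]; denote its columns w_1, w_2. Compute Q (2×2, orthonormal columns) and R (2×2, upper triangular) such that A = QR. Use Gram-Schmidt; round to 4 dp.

Q = [[-0.9701, 0.2425], [0.2425, 0.9701]], R = [[4.1231, -0.9701], [0.0000, 4.3656]]

w_1 = (-4, 1); ‖w_1‖ = 4.1231, so q_1 = (-0.9701, 0.2425).
q_1·w_2 = (-0.9701)·2 + 0.2425·4 = -0.9701.
u_2 = w_2 + 0.9701·q_1 = (1.0588, 4.2353).
‖u_2‖ = 4.3656, so q_2 = (0.2425, 0.9701).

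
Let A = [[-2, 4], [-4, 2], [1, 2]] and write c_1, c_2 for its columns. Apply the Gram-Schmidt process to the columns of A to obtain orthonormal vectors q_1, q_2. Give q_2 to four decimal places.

c_1 = (-2, -4, 1); ‖c_1‖ = 4.5826, so q_1 = (-0.4364, -0.8729, 0.2182).
q_1·c_2 = (-0.4364)·4 + (-0.8729)·2 + 0.2182·2 = -3.0551.
u_2 = c_2 + 3.0551·q_1 = (2.6667, -0.6667, 2.6667).
‖u_2‖ = 3.8297, so q_2 = (0.6963, -0.1741, 0.6963).

q_2 = (0.6963, -0.1741, 0.6963)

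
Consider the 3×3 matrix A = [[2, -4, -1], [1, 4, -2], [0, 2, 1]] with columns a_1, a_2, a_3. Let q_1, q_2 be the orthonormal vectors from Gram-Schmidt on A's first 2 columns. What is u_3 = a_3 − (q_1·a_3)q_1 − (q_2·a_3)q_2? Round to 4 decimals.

u_3 = (0.2195, -0.4390, 1.3171)

a_1 = (2, 1, 0); ‖a_1‖ = 2.2361, so q_1 = (0.8944, 0.4472, 0.0000).
q_1·a_2 = 0.8944·(-4) + 0.4472·4 + 0.0000·2 = -1.7889.
u_2 = a_2 + 1.7889·q_1 = (-2.4000, 4.8000, 2.0000).
‖u_2‖ = 5.7271, so q_2 = (-0.4191, 0.8381, 0.3492).
q_1·a_3 = 0.8944·(-1) + 0.4472·(-2) + 0.0000·1 = -1.7889; q_2·a_3 = (-0.4191)·(-1) + 0.8381·(-2) + 0.3492·1 = -0.9080.
u_3 = a_3 + 1.7889·q_1 + 0.9080·q_2 = (0.2195, -0.4390, 1.3171).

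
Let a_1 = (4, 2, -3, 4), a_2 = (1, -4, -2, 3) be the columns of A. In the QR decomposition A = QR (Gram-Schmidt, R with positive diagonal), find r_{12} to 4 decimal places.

e_1 = a_1/‖a_1‖ = (4, 2, -3, 4)/6.7082 = (0.5963, 0.2981, -0.4472, 0.5963).
r_{12} = e_1·a_2 = 2.0870.

r_{12} = 2.0870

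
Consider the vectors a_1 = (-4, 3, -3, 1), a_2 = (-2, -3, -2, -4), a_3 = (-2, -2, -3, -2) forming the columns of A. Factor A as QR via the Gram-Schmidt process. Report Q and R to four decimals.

a_1 = (-4, 3, -3, 1); ‖a_1‖ = 5.9161, so e_1 = (-0.6761, 0.5071, -0.5071, 0.1690).
e_1·a_2 = (-0.6761)·(-2) + 0.5071·(-3) + (-0.5071)·(-2) + 0.1690·(-4) = 0.1690.
u_2 = a_2 − 0.1690·e_1 = (-1.8857, -3.0857, -1.9143, -4.0286).
‖u_2‖ = 5.7421, so e_2 = (-0.3284, -0.5374, -0.3334, -0.7016).
e_1·a_3 = (-0.6761)·(-2) + 0.5071·(-2) + (-0.5071)·(-3) + 0.1690·(-2) = 1.5213; e_2·a_3 = (-0.3284)·(-2) + (-0.5374)·(-2) + (-0.3334)·(-3) + (-0.7016)·(-2) = 4.1349.
u_3 = a_3 − 1.5213·e_1 − 4.1349·e_2 = (0.3865, -0.5494, -0.8501, 0.6438).
‖u_3‖ = 1.2603, so e_3 = (0.3067, -0.4359, -0.6745, 0.5109).

Q = [[-0.6761, -0.3284, 0.3067], [0.5071, -0.5374, -0.4359], [-0.5071, -0.3334, -0.6745], [0.1690, -0.7016, 0.5109]], R = [[5.9161, 0.1690, 1.5213], [0.0000, 5.7421, 4.1349], [0.0000, 0.0000, 1.2603]]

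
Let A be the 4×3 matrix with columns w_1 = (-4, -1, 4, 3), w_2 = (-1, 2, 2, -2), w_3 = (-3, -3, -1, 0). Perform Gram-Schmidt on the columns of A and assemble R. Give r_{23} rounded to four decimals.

r_{23} = -1.7024

w_1 = (-4, -1, 4, 3); ‖w_1‖ = 6.4807, so q_1 = (-0.6172, -0.1543, 0.6172, 0.4629).
q_1·w_2 = (-0.6172)·(-1) + (-0.1543)·2 + 0.6172·2 + 0.4629·(-2) = 0.6172.
u_2 = w_2 − 0.6172·q_1 = (-0.6190, 2.0952, 1.6190, -2.2857).
‖u_2‖ = 3.5523, so q_2 = (-0.1743, 0.5898, 0.4558, -0.6434).
r_{23} = q_2·w_3 = -1.7024.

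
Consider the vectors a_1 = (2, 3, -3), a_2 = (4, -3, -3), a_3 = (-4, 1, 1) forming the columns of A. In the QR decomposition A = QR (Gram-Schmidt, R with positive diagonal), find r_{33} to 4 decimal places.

a_1 = (2, 3, -3); ‖a_1‖ = 4.6904, so e_1 = (0.4264, 0.6396, -0.6396).
e_1·a_2 = 0.4264·4 + 0.6396·(-3) + (-0.6396)·(-3) = 1.7056.
u_2 = a_2 − 1.7056·e_1 = (3.2727, -4.0909, -1.9091).
‖u_2‖ = 5.5759, so e_2 = (0.5869, -0.7337, -0.3424).
e_1·a_3 = 0.4264·(-4) + 0.6396·1 + (-0.6396)·1 = -1.7056; e_2·a_3 = 0.5869·(-4) + (-0.7337)·1 + (-0.3424)·1 = -3.4238.
u_3 = a_3 + 1.7056·e_1 + 3.4238·e_2 = (-1.2632, -0.4211, -1.2632).
r_{33} = ‖u_3‖ = 1.8353.

r_{33} = 1.8353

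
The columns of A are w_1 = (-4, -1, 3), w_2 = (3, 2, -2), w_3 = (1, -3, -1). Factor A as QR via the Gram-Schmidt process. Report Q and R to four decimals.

w_1 = (-4, -1, 3); ‖w_1‖ = 5.0990, so q_1 = (-0.7845, -0.1961, 0.5883).
q_1·w_2 = (-0.7845)·3 + (-0.1961)·2 + 0.5883·(-2) = -3.9223.
u_2 = w_2 + 3.9223·q_1 = (-0.0769, 1.2308, 0.3077).
‖u_2‖ = 1.2710, so q_2 = (-0.0605, 0.9684, 0.2421).
q_1·w_3 = (-0.7845)·1 + (-0.1961)·(-3) + 0.5883·(-1) = -0.7845; q_2·w_3 = (-0.0605)·1 + 0.9684·(-3) + 0.2421·(-1) = -3.2077.
u_3 = w_3 + 0.7845·q_1 + 3.2077·q_2 = (0.1905, -0.0476, 0.2381).
‖u_3‖ = 0.3086, so q_3 = (0.6172, -0.1543, 0.7715).

Q = [[-0.7845, -0.0605, 0.6172], [-0.1961, 0.9684, -0.1543], [0.5883, 0.2421, 0.7715]], R = [[5.0990, -3.9223, -0.7845], [0.0000, 1.2710, -3.2077], [0.0000, 0.0000, 0.3086]]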